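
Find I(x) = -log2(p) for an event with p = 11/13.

Information content I(x) = -log₂(p(x))
I = -log₂(11/13) = -log₂(0.8462)
I = 0.2410 bits


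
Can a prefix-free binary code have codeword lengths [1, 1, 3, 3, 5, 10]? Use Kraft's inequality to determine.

Kraft inequality: Σ 2^(-l_i) ≤ 1 for prefix-free code
Calculating: 2^(-1) + 2^(-1) + 2^(-3) + 2^(-3) + 2^(-5) + 2^(-10)
= 0.5 + 0.5 + 0.125 + 0.125 + 0.03125 + 0.0009765625
= 1.2822
Since 1.2822 > 1, prefix-free code does not exist


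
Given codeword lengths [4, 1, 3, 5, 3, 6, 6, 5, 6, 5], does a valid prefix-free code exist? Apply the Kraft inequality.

Kraft inequality: Σ 2^(-l_i) ≤ 1 for prefix-free code
Calculating: 2^(-4) + 2^(-1) + 2^(-3) + 2^(-5) + 2^(-3) + 2^(-6) + 2^(-6) + 2^(-5) + 2^(-6) + 2^(-5)
= 0.0625 + 0.5 + 0.125 + 0.03125 + 0.125 + 0.015625 + 0.015625 + 0.03125 + 0.015625 + 0.03125
= 0.9531
Since 0.9531 ≤ 1, prefix-free code exists


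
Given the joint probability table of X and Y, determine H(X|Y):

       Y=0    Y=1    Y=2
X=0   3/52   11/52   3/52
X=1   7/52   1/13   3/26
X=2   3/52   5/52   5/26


H(X|Y) = Σ_y p(y) H(X|Y=y)
  p(Y=0) = 1/4, H(X|Y=0) = 1.4573
  p(Y=1) = 5/13, H(X|Y=1) = 1.4388
  p(Y=2) = 19/52, H(X|Y=2) = 1.4330
H(X|Y) = 0.2500×1.4573 + 0.3846×1.4388 + 0.3654×1.4330 = 1.4413 bits


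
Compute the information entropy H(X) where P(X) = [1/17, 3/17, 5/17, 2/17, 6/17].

H(X) = -Σ p(x) log₂ p(x)
  -1/17 × log₂(1/17) = 0.2404
  -3/17 × log₂(3/17) = 0.4416
  -5/17 × log₂(5/17) = 0.5193
  -2/17 × log₂(2/17) = 0.3632
  -6/17 × log₂(6/17) = 0.5303
H(X) = 2.0949 bits


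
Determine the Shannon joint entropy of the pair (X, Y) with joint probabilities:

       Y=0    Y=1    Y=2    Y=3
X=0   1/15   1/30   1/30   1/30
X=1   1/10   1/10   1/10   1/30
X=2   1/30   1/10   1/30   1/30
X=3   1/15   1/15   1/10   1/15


H(X,Y) = -Σ p(x,y) log₂ p(x,y)
  p(0,0)=1/15: -0.0667 × log₂(0.0667) = 0.2605
  p(0,1)=1/30: -0.0333 × log₂(0.0333) = 0.1636
  p(0,2)=1/30: -0.0333 × log₂(0.0333) = 0.1636
  p(0,3)=1/30: -0.0333 × log₂(0.0333) = 0.1636
  p(1,0)=1/10: -0.1000 × log₂(0.1000) = 0.3322
  p(1,1)=1/10: -0.1000 × log₂(0.1000) = 0.3322
  p(1,2)=1/10: -0.1000 × log₂(0.1000) = 0.3322
  p(1,3)=1/30: -0.0333 × log₂(0.0333) = 0.1636
  p(2,0)=1/30: -0.0333 × log₂(0.0333) = 0.1636
  p(2,1)=1/10: -0.1000 × log₂(0.1000) = 0.3322
  p(2,2)=1/30: -0.0333 × log₂(0.0333) = 0.1636
  p(2,3)=1/30: -0.0333 × log₂(0.0333) = 0.1636
  p(3,0)=1/15: -0.0667 × log₂(0.0667) = 0.2605
  p(3,1)=1/15: -0.0667 × log₂(0.0667) = 0.2605
  p(3,2)=1/10: -0.1000 × log₂(0.1000) = 0.3322
  p(3,3)=1/15: -0.0667 × log₂(0.0667) = 0.2605
H(X,Y) = 3.8477 bits


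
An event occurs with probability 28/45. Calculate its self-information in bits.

Information content I(x) = -log₂(p(x))
I = -log₂(28/45) = -log₂(0.6222)
I = 0.6845 bits


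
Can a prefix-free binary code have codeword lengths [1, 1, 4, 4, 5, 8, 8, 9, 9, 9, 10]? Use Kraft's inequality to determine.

Kraft inequality: Σ 2^(-l_i) ≤ 1 for prefix-free code
Calculating: 2^(-1) + 2^(-1) + 2^(-4) + 2^(-4) + 2^(-5) + 2^(-8) + 2^(-8) + 2^(-9) + 2^(-9) + 2^(-9) + 2^(-10)
= 0.5 + 0.5 + 0.0625 + 0.0625 + 0.03125 + 0.00390625 + 0.00390625 + 0.001953125 + 0.001953125 + 0.001953125 + 0.0009765625
= 1.1709
Since 1.1709 > 1, prefix-free code does not exist


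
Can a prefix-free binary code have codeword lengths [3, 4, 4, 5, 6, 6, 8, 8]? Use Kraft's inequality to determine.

Kraft inequality: Σ 2^(-l_i) ≤ 1 for prefix-free code
Calculating: 2^(-3) + 2^(-4) + 2^(-4) + 2^(-5) + 2^(-6) + 2^(-6) + 2^(-8) + 2^(-8)
= 0.125 + 0.0625 + 0.0625 + 0.03125 + 0.015625 + 0.015625 + 0.00390625 + 0.00390625
= 0.3203
Since 0.3203 ≤ 1, prefix-free code exists


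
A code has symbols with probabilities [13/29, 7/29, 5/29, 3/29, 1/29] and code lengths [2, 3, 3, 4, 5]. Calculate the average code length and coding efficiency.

Average length L = Σ p_i × l_i = 2.7241 bits
Entropy H = 1.9572 bits
Efficiency η = H/L × 100% = 71.85%


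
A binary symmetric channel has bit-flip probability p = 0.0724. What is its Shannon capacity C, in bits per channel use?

For BSC with error probability p:
C = 1 - H(p) where H(p) is binary entropy
H(0.0724) = -0.0724 × log₂(0.0724) - 0.9276 × log₂(0.9276)
H(p) = 0.3748
C = 1 - 0.3748 = 0.6252 bits/use


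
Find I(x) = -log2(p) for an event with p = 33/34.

Information content I(x) = -log₂(p(x))
I = -log₂(33/34) = -log₂(0.9706)
I = 0.0431 bits


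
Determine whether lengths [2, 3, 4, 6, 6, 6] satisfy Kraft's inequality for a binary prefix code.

Kraft inequality: Σ 2^(-l_i) ≤ 1 for prefix-free code
Calculating: 2^(-2) + 2^(-3) + 2^(-4) + 2^(-6) + 2^(-6) + 2^(-6)
= 0.25 + 0.125 + 0.0625 + 0.015625 + 0.015625 + 0.015625
= 0.4844
Since 0.4844 ≤ 1, prefix-free code exists


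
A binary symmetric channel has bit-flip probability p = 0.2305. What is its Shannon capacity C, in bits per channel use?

For BSC with error probability p:
C = 1 - H(p) where H(p) is binary entropy
H(0.2305) = -0.2305 × log₂(0.2305) - 0.7695 × log₂(0.7695)
H(p) = 0.7789
C = 1 - 0.7789 = 0.2211 bits/use


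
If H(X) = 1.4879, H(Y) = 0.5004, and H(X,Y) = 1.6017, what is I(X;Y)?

I(X;Y) = H(X) + H(Y) - H(X,Y)
I(X;Y) = 1.4879 + 0.5004 - 1.6017 = 0.3866 bits


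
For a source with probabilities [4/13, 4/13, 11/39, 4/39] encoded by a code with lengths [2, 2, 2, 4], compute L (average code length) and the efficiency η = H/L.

Average length L = Σ p_i × l_i = 2.2051 bits
Entropy H = 1.8984 bits
Efficiency η = H/L × 100% = 86.09%


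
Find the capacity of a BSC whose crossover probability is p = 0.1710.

For BSC with error probability p:
C = 1 - H(p) where H(p) is binary entropy
H(0.1710) = -0.1710 × log₂(0.1710) - 0.8290 × log₂(0.8290)
H(p) = 0.6600
C = 1 - 0.6600 = 0.3400 bits/use


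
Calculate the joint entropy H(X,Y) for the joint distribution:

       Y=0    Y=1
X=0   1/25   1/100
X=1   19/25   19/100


H(X,Y) = -Σ p(x,y) log₂ p(x,y)
  p(0,0)=1/25: -0.0400 × log₂(0.0400) = 0.1858
  p(0,1)=1/100: -0.0100 × log₂(0.0100) = 0.0664
  p(1,0)=19/25: -0.7600 × log₂(0.7600) = 0.3009
  p(1,1)=19/100: -0.1900 × log₂(0.1900) = 0.4552
H(X,Y) = 1.0083 bits


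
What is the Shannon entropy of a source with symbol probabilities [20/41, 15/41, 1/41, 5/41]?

H(X) = -Σ p(x) log₂ p(x)
  -20/41 × log₂(20/41) = 0.5052
  -15/41 × log₂(15/41) = 0.5307
  -1/41 × log₂(1/41) = 0.1307
  -5/41 × log₂(5/41) = 0.3702
H(X) = 1.5368 bits


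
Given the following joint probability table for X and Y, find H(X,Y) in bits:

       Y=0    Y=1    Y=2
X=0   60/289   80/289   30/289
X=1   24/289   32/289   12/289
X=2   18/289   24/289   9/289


H(X,Y) = -Σ p(x,y) log₂ p(x,y)
  p(0,0)=60/289: -0.2076 × log₂(0.2076) = 0.4709
  p(0,1)=80/289: -0.2768 × log₂(0.2768) = 0.5129
  p(0,2)=30/289: -0.1038 × log₂(0.1038) = 0.3392
  p(1,0)=24/289: -0.0830 × log₂(0.0830) = 0.2981
  p(1,1)=32/289: -0.1107 × log₂(0.1107) = 0.3515
  p(1,2)=12/289: -0.0415 × log₂(0.0415) = 0.1906
  p(2,0)=18/289: -0.0623 × log₂(0.0623) = 0.2494
  p(2,1)=24/289: -0.0830 × log₂(0.0830) = 0.2981
  p(2,2)=9/289: -0.0311 × log₂(0.0311) = 0.1559
H(X,Y) = 2.8668 bits


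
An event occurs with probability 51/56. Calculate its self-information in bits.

Information content I(x) = -log₂(p(x))
I = -log₂(51/56) = -log₂(0.9107)
I = 0.1349 bits


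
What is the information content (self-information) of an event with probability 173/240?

Information content I(x) = -log₂(p(x))
I = -log₂(173/240) = -log₂(0.7208)
I = 0.4723 bits


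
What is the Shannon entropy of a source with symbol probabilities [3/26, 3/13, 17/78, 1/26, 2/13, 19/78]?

H(X) = -Σ p(x) log₂ p(x)
  -3/26 × log₂(3/26) = 0.3595
  -3/13 × log₂(3/13) = 0.4882
  -17/78 × log₂(17/78) = 0.4790
  -1/26 × log₂(1/26) = 0.1808
  -2/13 × log₂(2/13) = 0.4155
  -19/78 × log₂(19/78) = 0.4963
H(X) = 2.4192 bits


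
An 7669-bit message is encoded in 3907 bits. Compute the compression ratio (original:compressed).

Compression ratio = Original / Compressed
= 7669 / 3907 = 1.96:1


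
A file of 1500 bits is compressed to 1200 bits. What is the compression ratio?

Compression ratio = Original / Compressed
= 1500 / 1200 = 1.25:1


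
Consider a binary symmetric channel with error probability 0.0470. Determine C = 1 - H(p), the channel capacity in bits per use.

For BSC with error probability p:
C = 1 - H(p) where H(p) is binary entropy
H(0.0470) = -0.0470 × log₂(0.0470) - 0.9530 × log₂(0.9530)
H(p) = 0.2735
C = 1 - 0.2735 = 0.7265 bits/use


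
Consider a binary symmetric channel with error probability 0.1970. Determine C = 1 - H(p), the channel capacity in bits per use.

For BSC with error probability p:
C = 1 - H(p) where H(p) is binary entropy
H(0.1970) = -0.1970 × log₂(0.1970) - 0.8030 × log₂(0.8030)
H(p) = 0.7159
C = 1 - 0.7159 = 0.2841 bits/use


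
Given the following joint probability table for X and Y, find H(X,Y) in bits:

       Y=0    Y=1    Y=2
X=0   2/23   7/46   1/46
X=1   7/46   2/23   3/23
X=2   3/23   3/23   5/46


H(X,Y) = -Σ p(x,y) log₂ p(x,y)
  p(0,0)=2/23: -0.0870 × log₂(0.0870) = 0.3064
  p(0,1)=7/46: -0.1522 × log₂(0.1522) = 0.4133
  p(0,2)=1/46: -0.0217 × log₂(0.0217) = 0.1201
  p(1,0)=7/46: -0.1522 × log₂(0.1522) = 0.4133
  p(1,1)=2/23: -0.0870 × log₂(0.0870) = 0.3064
  p(1,2)=3/23: -0.1304 × log₂(0.1304) = 0.3833
  p(2,0)=3/23: -0.1304 × log₂(0.1304) = 0.3833
  p(2,1)=3/23: -0.1304 × log₂(0.1304) = 0.3833
  p(2,2)=5/46: -0.1087 × log₂(0.1087) = 0.3480
H(X,Y) = 3.0574 bits


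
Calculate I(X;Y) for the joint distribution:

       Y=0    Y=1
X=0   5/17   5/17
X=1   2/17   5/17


H(X) = 0.9774, H(Y) = 0.9774, H(X,Y) = 1.9211
I(X;Y) = H(X) + H(Y) - H(X,Y) = 0.0338 bits


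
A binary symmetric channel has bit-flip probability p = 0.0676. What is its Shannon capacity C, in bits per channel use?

For BSC with error probability p:
C = 1 - H(p) where H(p) is binary entropy
H(0.0676) = -0.0676 × log₂(0.0676) - 0.9324 × log₂(0.9324)
H(p) = 0.3569
C = 1 - 0.3569 = 0.6431 bits/use


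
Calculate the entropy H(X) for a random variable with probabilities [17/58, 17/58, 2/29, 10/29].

H(X) = -Σ p(x) log₂ p(x)
  -17/58 × log₂(17/58) = 0.5189
  -17/58 × log₂(17/58) = 0.5189
  -2/29 × log₂(2/29) = 0.2661
  -10/29 × log₂(10/29) = 0.5297
H(X) = 1.8336 bits


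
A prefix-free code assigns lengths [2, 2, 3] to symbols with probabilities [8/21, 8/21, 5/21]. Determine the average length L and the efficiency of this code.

Average length L = Σ p_i × l_i = 2.2381 bits
Entropy H = 1.5538 bits
Efficiency η = H/L × 100% = 69.42%


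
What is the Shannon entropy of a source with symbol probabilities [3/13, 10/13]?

H(X) = -Σ p(x) log₂ p(x)
  -3/13 × log₂(3/13) = 0.4882
  -10/13 × log₂(10/13) = 0.2912
H(X) = 0.7793 bits


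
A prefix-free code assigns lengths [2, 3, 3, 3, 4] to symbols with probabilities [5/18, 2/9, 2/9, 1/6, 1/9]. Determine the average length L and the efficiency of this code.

Average length L = Σ p_i × l_i = 2.8333 bits
Entropy H = 2.2608 bits
Efficiency η = H/L × 100% = 79.79%


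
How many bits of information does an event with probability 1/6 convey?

Information content I(x) = -log₂(p(x))
I = -log₂(1/6) = -log₂(0.1667)
I = 2.5850 bits


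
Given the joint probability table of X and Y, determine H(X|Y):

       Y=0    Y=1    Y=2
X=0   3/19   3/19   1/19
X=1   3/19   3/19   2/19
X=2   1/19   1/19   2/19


H(X|Y) = Σ_y p(y) H(X|Y=y)
  p(Y=0) = 7/19, H(X|Y=0) = 1.4488
  p(Y=1) = 7/19, H(X|Y=1) = 1.4488
  p(Y=2) = 5/19, H(X|Y=2) = 1.5219
H(X|Y) = 0.3684×1.4488 + 0.3684×1.4488 + 0.2632×1.5219 = 1.4681 bits


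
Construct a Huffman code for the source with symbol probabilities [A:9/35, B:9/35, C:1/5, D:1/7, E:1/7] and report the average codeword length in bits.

Huffman tree construction:
Combine smallest probabilities repeatedly
Resulting codes:
  A: 01 (length 2)
  B: 10 (length 2)
  C: 00 (length 2)
  D: 110 (length 3)
  E: 111 (length 3)
Average length = Σ p(s) × length(s) = 2.2857 bits


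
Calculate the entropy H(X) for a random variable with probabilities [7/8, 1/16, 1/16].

H(X) = -Σ p(x) log₂ p(x)
  -7/8 × log₂(7/8) = 0.1686
  -1/16 × log₂(1/16) = 0.2500
  -1/16 × log₂(1/16) = 0.2500
H(X) = 0.6686 bits


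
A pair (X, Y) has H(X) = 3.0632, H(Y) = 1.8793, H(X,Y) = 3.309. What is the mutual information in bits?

I(X;Y) = H(X) + H(Y) - H(X,Y)
I(X;Y) = 3.0632 + 1.8793 - 3.309 = 1.6335 bits


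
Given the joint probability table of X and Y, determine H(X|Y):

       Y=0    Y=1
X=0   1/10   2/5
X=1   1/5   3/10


H(X|Y) = Σ_y p(y) H(X|Y=y)
  p(Y=0) = 3/10, H(X|Y=0) = 0.9183
  p(Y=1) = 7/10, H(X|Y=1) = 0.9852
H(X|Y) = 0.3000×0.9183 + 0.7000×0.9852 = 0.9651 bits


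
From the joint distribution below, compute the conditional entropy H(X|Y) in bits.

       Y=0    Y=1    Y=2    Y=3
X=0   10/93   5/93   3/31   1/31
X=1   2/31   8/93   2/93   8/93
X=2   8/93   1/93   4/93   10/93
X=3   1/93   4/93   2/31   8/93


H(X|Y) = Σ_y p(y) H(X|Y=y)
  p(Y=0) = 25/93, H(X|Y=0) = 1.7347
  p(Y=1) = 6/31, H(X|Y=1) = 1.7472
  p(Y=2) = 7/31, H(X|Y=2) = 1.8190
  p(Y=3) = 29/93, H(X|Y=3) = 1.8934
H(X|Y) = 0.2688×1.7347 + 0.1935×1.7472 + 0.2258×1.8190 + 0.3118×1.8934 = 1.8056 bits


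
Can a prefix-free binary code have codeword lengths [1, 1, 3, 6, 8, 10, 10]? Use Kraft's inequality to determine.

Kraft inequality: Σ 2^(-l_i) ≤ 1 for prefix-free code
Calculating: 2^(-1) + 2^(-1) + 2^(-3) + 2^(-6) + 2^(-8) + 2^(-10) + 2^(-10)
= 0.5 + 0.5 + 0.125 + 0.015625 + 0.00390625 + 0.0009765625 + 0.0009765625
= 1.1465
Since 1.1465 > 1, prefix-free code does not exist


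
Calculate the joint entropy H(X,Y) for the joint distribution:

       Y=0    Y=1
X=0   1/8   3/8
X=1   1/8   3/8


H(X,Y) = -Σ p(x,y) log₂ p(x,y)
  p(0,0)=1/8: -0.1250 × log₂(0.1250) = 0.3750
  p(0,1)=3/8: -0.3750 × log₂(0.3750) = 0.5306
  p(1,0)=1/8: -0.1250 × log₂(0.1250) = 0.3750
  p(1,1)=3/8: -0.3750 × log₂(0.3750) = 0.5306
H(X,Y) = 1.8113 bits


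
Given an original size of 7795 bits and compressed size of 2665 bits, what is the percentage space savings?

Space savings = (1 - Compressed/Original) × 100%
= (1 - 2665/7795) × 100%
= 65.81%


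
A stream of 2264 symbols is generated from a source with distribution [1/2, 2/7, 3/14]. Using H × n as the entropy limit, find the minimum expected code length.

Entropy H = 1.4926 bits/symbol
Minimum bits = H × n = 1.4926 × 2264
= 3379.28 bits


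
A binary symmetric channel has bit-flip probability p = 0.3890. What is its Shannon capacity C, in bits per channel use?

For BSC with error probability p:
C = 1 - H(p) where H(p) is binary entropy
H(0.3890) = -0.3890 × log₂(0.3890) - 0.6110 × log₂(0.6110)
H(p) = 0.9642
C = 1 - 0.9642 = 0.0358 bits/use


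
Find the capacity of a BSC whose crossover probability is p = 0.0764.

For BSC with error probability p:
C = 1 - H(p) where H(p) is binary entropy
H(0.0764) = -0.0764 × log₂(0.0764) - 0.9236 × log₂(0.9236)
H(p) = 0.3894
C = 1 - 0.3894 = 0.6106 bits/use


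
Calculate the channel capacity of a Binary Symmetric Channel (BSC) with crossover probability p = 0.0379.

For BSC with error probability p:
C = 1 - H(p) where H(p) is binary entropy
H(0.0379) = -0.0379 × log₂(0.0379) - 0.9621 × log₂(0.9621)
H(p) = 0.2326
C = 1 - 0.2326 = 0.7674 bits/use


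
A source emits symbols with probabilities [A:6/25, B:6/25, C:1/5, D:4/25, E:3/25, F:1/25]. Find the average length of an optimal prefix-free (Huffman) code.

Huffman tree construction:
Combine smallest probabilities repeatedly
Resulting codes:
  A: 01 (length 2)
  B: 10 (length 2)
  C: 00 (length 2)
  D: 110 (length 3)
  E: 1111 (length 4)
  F: 1110 (length 4)
Average length = Σ p(s) × length(s) = 2.4800 bits


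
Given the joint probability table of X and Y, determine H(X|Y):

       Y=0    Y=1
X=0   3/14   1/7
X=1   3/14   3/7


H(X|Y) = Σ_y p(y) H(X|Y=y)
  p(Y=0) = 3/7, H(X|Y=0) = 1.0000
  p(Y=1) = 4/7, H(X|Y=1) = 0.8113
H(X|Y) = 0.4286×1.0000 + 0.5714×0.8113 = 0.8922 bits


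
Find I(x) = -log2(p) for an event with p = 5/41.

Information content I(x) = -log₂(p(x))
I = -log₂(5/41) = -log₂(0.1220)
I = 3.0356 bits


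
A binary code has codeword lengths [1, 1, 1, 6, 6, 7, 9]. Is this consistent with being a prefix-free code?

Kraft inequality: Σ 2^(-l_i) ≤ 1 for prefix-free code
Calculating: 2^(-1) + 2^(-1) + 2^(-1) + 2^(-6) + 2^(-6) + 2^(-7) + 2^(-9)
= 0.5 + 0.5 + 0.5 + 0.015625 + 0.015625 + 0.0078125 + 0.001953125
= 1.5410
Since 1.5410 > 1, prefix-free code does not exist


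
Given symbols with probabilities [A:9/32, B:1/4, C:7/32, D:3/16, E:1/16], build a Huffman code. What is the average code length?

Huffman tree construction:
Combine smallest probabilities repeatedly
Resulting codes:
  A: 11 (length 2)
  B: 01 (length 2)
  C: 00 (length 2)
  D: 101 (length 3)
  E: 100 (length 3)
Average length = Σ p(s) × length(s) = 2.2500 bits


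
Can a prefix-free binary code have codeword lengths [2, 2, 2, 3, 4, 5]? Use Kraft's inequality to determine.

Kraft inequality: Σ 2^(-l_i) ≤ 1 for prefix-free code
Calculating: 2^(-2) + 2^(-2) + 2^(-2) + 2^(-3) + 2^(-4) + 2^(-5)
= 0.25 + 0.25 + 0.25 + 0.125 + 0.0625 + 0.03125
= 0.9688
Since 0.9688 ≤ 1, prefix-free code exists


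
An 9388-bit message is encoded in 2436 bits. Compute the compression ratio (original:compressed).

Compression ratio = Original / Compressed
= 9388 / 2436 = 3.85:1


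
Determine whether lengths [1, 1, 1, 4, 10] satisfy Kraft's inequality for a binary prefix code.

Kraft inequality: Σ 2^(-l_i) ≤ 1 for prefix-free code
Calculating: 2^(-1) + 2^(-1) + 2^(-1) + 2^(-4) + 2^(-10)
= 0.5 + 0.5 + 0.5 + 0.0625 + 0.0009765625
= 1.5635
Since 1.5635 > 1, prefix-free code does not exist


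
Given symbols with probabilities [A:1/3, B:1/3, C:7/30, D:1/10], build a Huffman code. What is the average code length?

Huffman tree construction:
Combine smallest probabilities repeatedly
Resulting codes:
  A: 10 (length 2)
  B: 11 (length 2)
  C: 01 (length 2)
  D: 00 (length 2)
Average length = Σ p(s) × length(s) = 2.0000 bits


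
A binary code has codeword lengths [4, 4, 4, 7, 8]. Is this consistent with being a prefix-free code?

Kraft inequality: Σ 2^(-l_i) ≤ 1 for prefix-free code
Calculating: 2^(-4) + 2^(-4) + 2^(-4) + 2^(-7) + 2^(-8)
= 0.0625 + 0.0625 + 0.0625 + 0.0078125 + 0.00390625
= 0.1992
Since 0.1992 ≤ 1, prefix-free code exists


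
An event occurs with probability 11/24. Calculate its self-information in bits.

Information content I(x) = -log₂(p(x))
I = -log₂(11/24) = -log₂(0.4583)
I = 1.1255 bits


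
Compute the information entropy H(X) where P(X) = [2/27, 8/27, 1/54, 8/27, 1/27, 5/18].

H(X) = -Σ p(x) log₂ p(x)
  -2/27 × log₂(2/27) = 0.2781
  -8/27 × log₂(8/27) = 0.5200
  -1/54 × log₂(1/54) = 0.1066
  -8/27 × log₂(8/27) = 0.5200
  -1/27 × log₂(1/27) = 0.1761
  -5/18 × log₂(5/18) = 0.5133
H(X) = 2.1141 bits


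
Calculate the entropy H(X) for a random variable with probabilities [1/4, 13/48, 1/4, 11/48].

H(X) = -Σ p(x) log₂ p(x)
  -1/4 × log₂(1/4) = 0.5000
  -13/48 × log₂(13/48) = 0.5104
  -1/4 × log₂(1/4) = 0.5000
  -11/48 × log₂(11/48) = 0.4871
H(X) = 1.9975 bits


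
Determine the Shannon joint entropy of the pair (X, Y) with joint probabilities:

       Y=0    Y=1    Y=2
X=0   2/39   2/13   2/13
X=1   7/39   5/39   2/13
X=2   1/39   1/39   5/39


H(X,Y) = -Σ p(x,y) log₂ p(x,y)
  p(0,0)=2/39: -0.0513 × log₂(0.0513) = 0.2198
  p(0,1)=2/13: -0.1538 × log₂(0.1538) = 0.4155
  p(0,2)=2/13: -0.1538 × log₂(0.1538) = 0.4155
  p(1,0)=7/39: -0.1795 × log₂(0.1795) = 0.4448
  p(1,1)=5/39: -0.1282 × log₂(0.1282) = 0.3799
  p(1,2)=2/13: -0.1538 × log₂(0.1538) = 0.4155
  p(2,0)=1/39: -0.0256 × log₂(0.0256) = 0.1355
  p(2,1)=1/39: -0.0256 × log₂(0.0256) = 0.1355
  p(2,2)=5/39: -0.1282 × log₂(0.1282) = 0.3799
H(X,Y) = 2.9418 bits


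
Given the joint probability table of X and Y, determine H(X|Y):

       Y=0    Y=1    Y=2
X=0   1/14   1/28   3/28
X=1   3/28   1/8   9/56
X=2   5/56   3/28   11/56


H(X|Y) = Σ_y p(y) H(X|Y=y)
  p(Y=0) = 15/56, H(X|Y=0) = 1.5656
  p(Y=1) = 15/56, H(X|Y=1) = 1.4295
  p(Y=2) = 13/28, H(X|Y=2) = 1.5430
H(X|Y) = 0.2679×1.5656 + 0.2679×1.4295 + 0.4643×1.5430 = 1.5187 bits


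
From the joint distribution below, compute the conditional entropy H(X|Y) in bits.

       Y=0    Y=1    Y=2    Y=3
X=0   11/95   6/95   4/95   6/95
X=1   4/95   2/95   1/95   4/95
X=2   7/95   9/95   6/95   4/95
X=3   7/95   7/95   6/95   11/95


H(X|Y) = Σ_y p(y) H(X|Y=y)
  p(Y=0) = 29/95, H(X|Y=0) = 1.9146
  p(Y=1) = 24/95, H(X|Y=1) = 1.8479
  p(Y=2) = 17/95, H(X|Y=2) = 1.7922
  p(Y=3) = 5/19, H(X|Y=3) = 1.8613
H(X|Y) = 0.3053×1.9146 + 0.2526×1.8479 + 0.1789×1.7922 + 0.2632×1.8613 = 1.8618 bits


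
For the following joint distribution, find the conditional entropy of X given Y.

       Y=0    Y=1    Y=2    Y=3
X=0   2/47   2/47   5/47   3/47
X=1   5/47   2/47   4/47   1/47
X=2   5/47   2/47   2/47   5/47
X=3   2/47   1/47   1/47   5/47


H(X|Y) = Σ_y p(y) H(X|Y=y)
  p(Y=0) = 14/47, H(X|Y=0) = 1.8631
  p(Y=1) = 7/47, H(X|Y=1) = 1.9502
  p(Y=2) = 12/47, H(X|Y=2) = 1.7842
  p(Y=3) = 14/47, H(X|Y=3) = 1.8092
H(X|Y) = 0.2979×1.8631 + 0.1489×1.9502 + 0.2553×1.7842 + 0.2979×1.8092 = 1.8399 bits


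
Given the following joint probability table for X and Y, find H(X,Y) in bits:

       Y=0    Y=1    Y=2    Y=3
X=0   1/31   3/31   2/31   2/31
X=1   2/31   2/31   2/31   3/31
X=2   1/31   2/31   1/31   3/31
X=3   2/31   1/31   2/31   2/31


H(X,Y) = -Σ p(x,y) log₂ p(x,y)
  p(0,0)=1/31: -0.0323 × log₂(0.0323) = 0.1598
  p(0,1)=3/31: -0.0968 × log₂(0.0968) = 0.3261
  p(0,2)=2/31: -0.0645 × log₂(0.0645) = 0.2551
  p(0,3)=2/31: -0.0645 × log₂(0.0645) = 0.2551
  p(1,0)=2/31: -0.0645 × log₂(0.0645) = 0.2551
  p(1,1)=2/31: -0.0645 × log₂(0.0645) = 0.2551
  p(1,2)=2/31: -0.0645 × log₂(0.0645) = 0.2551
  p(1,3)=3/31: -0.0968 × log₂(0.0968) = 0.3261
  p(2,0)=1/31: -0.0323 × log₂(0.0323) = 0.1598
  p(2,1)=2/31: -0.0645 × log₂(0.0645) = 0.2551
  p(2,2)=1/31: -0.0323 × log₂(0.0323) = 0.1598
  p(2,3)=3/31: -0.0968 × log₂(0.0968) = 0.3261
  p(3,0)=2/31: -0.0645 × log₂(0.0645) = 0.2551
  p(3,1)=1/31: -0.0323 × log₂(0.0323) = 0.1598
  p(3,2)=2/31: -0.0645 × log₂(0.0645) = 0.2551
  p(3,3)=2/31: -0.0645 × log₂(0.0645) = 0.2551
H(X,Y) = 3.9134 bits


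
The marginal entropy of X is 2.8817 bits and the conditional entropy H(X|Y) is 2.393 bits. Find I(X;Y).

I(X;Y) = H(X) - H(X|Y)
I(X;Y) = 2.8817 - 2.393 = 0.4887 bits


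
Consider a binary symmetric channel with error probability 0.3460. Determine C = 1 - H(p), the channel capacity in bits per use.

For BSC with error probability p:
C = 1 - H(p) where H(p) is binary entropy
H(0.3460) = -0.3460 × log₂(0.3460) - 0.6540 × log₂(0.6540)
H(p) = 0.9304
C = 1 - 0.9304 = 0.0696 bits/use


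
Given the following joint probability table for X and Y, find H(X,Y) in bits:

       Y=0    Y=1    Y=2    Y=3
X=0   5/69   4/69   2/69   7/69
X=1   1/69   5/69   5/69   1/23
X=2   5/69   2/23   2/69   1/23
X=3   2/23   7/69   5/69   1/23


H(X,Y) = -Σ p(x,y) log₂ p(x,y)
  p(0,0)=5/69: -0.0725 × log₂(0.0725) = 0.2744
  p(0,1)=4/69: -0.0580 × log₂(0.0580) = 0.2382
  p(0,2)=2/69: -0.0290 × log₂(0.0290) = 0.1481
  p(0,3)=7/69: -0.1014 × log₂(0.1014) = 0.3349
  p(1,0)=1/69: -0.0145 × log₂(0.0145) = 0.0885
  p(1,1)=5/69: -0.0725 × log₂(0.0725) = 0.2744
  p(1,2)=5/69: -0.0725 × log₂(0.0725) = 0.2744
  p(1,3)=1/23: -0.0435 × log₂(0.0435) = 0.1967
  p(2,0)=5/69: -0.0725 × log₂(0.0725) = 0.2744
  p(2,1)=2/23: -0.0870 × log₂(0.0870) = 0.3064
  p(2,2)=2/69: -0.0290 × log₂(0.0290) = 0.1481
  p(2,3)=1/23: -0.0435 × log₂(0.0435) = 0.1967
  p(3,0)=2/23: -0.0870 × log₂(0.0870) = 0.3064
  p(3,1)=7/69: -0.1014 × log₂(0.1014) = 0.3349
  p(3,2)=5/69: -0.0725 × log₂(0.0725) = 0.2744
  p(3,3)=1/23: -0.0435 × log₂(0.0435) = 0.1967
H(X,Y) = 3.8674 bits


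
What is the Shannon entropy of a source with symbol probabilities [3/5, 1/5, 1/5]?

H(X) = -Σ p(x) log₂ p(x)
  -3/5 × log₂(3/5) = 0.4422
  -1/5 × log₂(1/5) = 0.4644
  -1/5 × log₂(1/5) = 0.4644
H(X) = 1.3710 bits


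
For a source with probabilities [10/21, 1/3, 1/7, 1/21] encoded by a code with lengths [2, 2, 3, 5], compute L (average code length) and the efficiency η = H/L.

Average length L = Σ p_i × l_i = 2.2857 bits
Entropy H = 1.6482 bits
Efficiency η = H/L × 100% = 72.11%


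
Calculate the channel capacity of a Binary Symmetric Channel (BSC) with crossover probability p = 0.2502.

For BSC with error probability p:
C = 1 - H(p) where H(p) is binary entropy
H(0.2502) = -0.2502 × log₂(0.2502) - 0.7498 × log₂(0.7498)
H(p) = 0.8116
C = 1 - 0.8116 = 0.1884 bits/use


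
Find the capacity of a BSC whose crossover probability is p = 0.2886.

For BSC with error probability p:
C = 1 - H(p) where H(p) is binary entropy
H(0.2886) = -0.2886 × log₂(0.2886) - 0.7114 × log₂(0.7114)
H(p) = 0.8669
C = 1 - 0.8669 = 0.1331 bits/use


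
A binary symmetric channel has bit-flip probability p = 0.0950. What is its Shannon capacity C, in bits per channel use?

For BSC with error probability p:
C = 1 - H(p) where H(p) is binary entropy
H(0.0950) = -0.0950 × log₂(0.0950) - 0.9050 × log₂(0.9050)
H(p) = 0.4529
C = 1 - 0.4529 = 0.5471 bits/use


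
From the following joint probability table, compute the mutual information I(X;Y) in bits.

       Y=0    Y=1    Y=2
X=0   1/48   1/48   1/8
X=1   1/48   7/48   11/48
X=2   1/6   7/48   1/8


H(X) = 1.4819, H(Y) = 1.5045, H(X,Y) = 2.8271
I(X;Y) = H(X) + H(Y) - H(X,Y) = 0.1592 bits


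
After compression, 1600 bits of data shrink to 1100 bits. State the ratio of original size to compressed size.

Compression ratio = Original / Compressed
= 1600 / 1100 = 1.45:1


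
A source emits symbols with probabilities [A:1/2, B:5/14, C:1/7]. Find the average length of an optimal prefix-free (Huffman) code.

Huffman tree construction:
Combine smallest probabilities repeatedly
Resulting codes:
  A: 0 (length 1)
  B: 11 (length 2)
  C: 10 (length 2)
Average length = Σ p(s) × length(s) = 1.5000 bits


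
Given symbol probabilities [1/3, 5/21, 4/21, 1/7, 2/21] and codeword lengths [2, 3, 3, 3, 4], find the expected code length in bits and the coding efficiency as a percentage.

Average length L = Σ p_i × l_i = 2.7619 bits
Entropy H = 2.2011 bits
Efficiency η = H/L × 100% = 79.69%


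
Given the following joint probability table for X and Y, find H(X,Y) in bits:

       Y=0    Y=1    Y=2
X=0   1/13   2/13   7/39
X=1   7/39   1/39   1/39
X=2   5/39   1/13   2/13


H(X,Y) = -Σ p(x,y) log₂ p(x,y)
  p(0,0)=1/13: -0.0769 × log₂(0.0769) = 0.2846
  p(0,1)=2/13: -0.1538 × log₂(0.1538) = 0.4155
  p(0,2)=7/39: -0.1795 × log₂(0.1795) = 0.4448
  p(1,0)=7/39: -0.1795 × log₂(0.1795) = 0.4448
  p(1,1)=1/39: -0.0256 × log₂(0.0256) = 0.1355
  p(1,2)=1/39: -0.0256 × log₂(0.0256) = 0.1355
  p(2,0)=5/39: -0.1282 × log₂(0.1282) = 0.3799
  p(2,1)=1/13: -0.0769 × log₂(0.0769) = 0.2846
  p(2,2)=2/13: -0.1538 × log₂(0.1538) = 0.4155
H(X,Y) = 2.9407 bits


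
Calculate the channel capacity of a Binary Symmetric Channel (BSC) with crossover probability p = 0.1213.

For BSC with error probability p:
C = 1 - H(p) where H(p) is binary entropy
H(0.1213) = -0.1213 × log₂(0.1213) - 0.8787 × log₂(0.8787)
H(p) = 0.5331
C = 1 - 0.5331 = 0.4669 bits/use


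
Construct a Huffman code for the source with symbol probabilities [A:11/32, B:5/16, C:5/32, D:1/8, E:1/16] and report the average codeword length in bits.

Huffman tree construction:
Combine smallest probabilities repeatedly
Resulting codes:
  A: 11 (length 2)
  B: 10 (length 2)
  C: 00 (length 2)
  D: 011 (length 3)
  E: 010 (length 3)
Average length = Σ p(s) × length(s) = 2.1875 bits


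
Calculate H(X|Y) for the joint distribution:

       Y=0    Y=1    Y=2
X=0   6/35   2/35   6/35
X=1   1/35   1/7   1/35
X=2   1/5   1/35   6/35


H(X|Y) = Σ_y p(y) H(X|Y=y)
  p(Y=0) = 2/5, H(X|Y=0) = 1.2958
  p(Y=1) = 8/35, H(X|Y=1) = 1.2988
  p(Y=2) = 13/35, H(X|Y=2) = 1.3143
H(X|Y) = 0.4000×1.2958 + 0.2286×1.2988 + 0.3714×1.3143 = 1.3034 bits


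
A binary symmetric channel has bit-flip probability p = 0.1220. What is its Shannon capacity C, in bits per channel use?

For BSC with error probability p:
C = 1 - H(p) where H(p) is binary entropy
H(0.1220) = -0.1220 × log₂(0.1220) - 0.8780 × log₂(0.8780)
H(p) = 0.5351
C = 1 - 0.5351 = 0.4649 bits/use


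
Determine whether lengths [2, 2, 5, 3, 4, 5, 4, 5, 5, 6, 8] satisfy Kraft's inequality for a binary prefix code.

Kraft inequality: Σ 2^(-l_i) ≤ 1 for prefix-free code
Calculating: 2^(-2) + 2^(-2) + 2^(-5) + 2^(-3) + 2^(-4) + 2^(-5) + 2^(-4) + 2^(-5) + 2^(-5) + 2^(-6) + 2^(-8)
= 0.25 + 0.25 + 0.03125 + 0.125 + 0.0625 + 0.03125 + 0.0625 + 0.03125 + 0.03125 + 0.015625 + 0.00390625
= 0.8945
Since 0.8945 ≤ 1, prefix-free code exists


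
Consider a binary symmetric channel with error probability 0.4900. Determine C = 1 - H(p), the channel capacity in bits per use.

For BSC with error probability p:
C = 1 - H(p) where H(p) is binary entropy
H(0.4900) = -0.4900 × log₂(0.4900) - 0.5100 × log₂(0.5100)
H(p) = 0.9997
C = 1 - 0.9997 = 0.0003 bits/use


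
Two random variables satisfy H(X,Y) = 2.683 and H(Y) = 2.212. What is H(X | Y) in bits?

Chain rule: H(X,Y) = H(X|Y) + H(Y)
H(X|Y) = H(X,Y) - H(Y) = 2.683 - 2.212 = 0.471 bits


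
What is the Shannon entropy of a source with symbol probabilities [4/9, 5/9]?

H(X) = -Σ p(x) log₂ p(x)
  -4/9 × log₂(4/9) = 0.5200
  -5/9 × log₂(5/9) = 0.4711
H(X) = 0.9911 bits


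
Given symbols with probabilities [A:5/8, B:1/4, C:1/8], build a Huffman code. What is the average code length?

Huffman tree construction:
Combine smallest probabilities repeatedly
Resulting codes:
  A: 1 (length 1)
  B: 01 (length 2)
  C: 00 (length 2)
Average length = Σ p(s) × length(s) = 1.3750 bits


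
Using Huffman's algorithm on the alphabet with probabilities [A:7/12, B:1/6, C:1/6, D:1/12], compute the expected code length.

Huffman tree construction:
Combine smallest probabilities repeatedly
Resulting codes:
  A: 1 (length 1)
  B: 011 (length 3)
  C: 00 (length 2)
  D: 010 (length 3)
Average length = Σ p(s) × length(s) = 1.6667 bits


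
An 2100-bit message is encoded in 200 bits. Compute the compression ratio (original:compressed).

Compression ratio = Original / Compressed
= 2100 / 200 = 10.50:1


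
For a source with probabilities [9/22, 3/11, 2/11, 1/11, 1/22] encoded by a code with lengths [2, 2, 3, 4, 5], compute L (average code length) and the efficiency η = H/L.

Average length L = Σ p_i × l_i = 2.5000 bits
Entropy H = 2.0031 bits
Efficiency η = H/L × 100% = 80.12%


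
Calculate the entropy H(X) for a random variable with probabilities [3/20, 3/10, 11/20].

H(X) = -Σ p(x) log₂ p(x)
  -3/20 × log₂(3/20) = 0.4105
  -3/10 × log₂(3/10) = 0.5211
  -11/20 × log₂(11/20) = 0.4744
H(X) = 1.4060 bits


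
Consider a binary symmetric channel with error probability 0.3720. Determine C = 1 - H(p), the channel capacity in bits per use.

For BSC with error probability p:
C = 1 - H(p) where H(p) is binary entropy
H(0.3720) = -0.3720 × log₂(0.3720) - 0.6280 × log₂(0.6280)
H(p) = 0.9522
C = 1 - 0.9522 = 0.0478 bits/use


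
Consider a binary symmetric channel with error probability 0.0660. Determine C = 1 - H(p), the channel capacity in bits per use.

For BSC with error probability p:
C = 1 - H(p) where H(p) is binary entropy
H(0.0660) = -0.0660 × log₂(0.0660) - 0.9340 × log₂(0.9340)
H(p) = 0.3508
C = 1 - 0.3508 = 0.6492 bits/use


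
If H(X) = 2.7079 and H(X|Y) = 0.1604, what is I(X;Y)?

I(X;Y) = H(X) - H(X|Y)
I(X;Y) = 2.7079 - 0.1604 = 2.5475 bits


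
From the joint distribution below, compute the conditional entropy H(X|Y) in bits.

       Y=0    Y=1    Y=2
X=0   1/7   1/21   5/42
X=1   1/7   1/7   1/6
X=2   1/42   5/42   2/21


H(X|Y) = Σ_y p(y) H(X|Y=y)
  p(Y=0) = 13/42, H(X|Y=0) = 1.3143
  p(Y=1) = 13/42, H(X|Y=1) = 1.4605
  p(Y=2) = 8/21, H(X|Y=2) = 1.5462
H(X|Y) = 0.3095×1.3143 + 0.3095×1.4605 + 0.3810×1.5462 = 1.4479 bits


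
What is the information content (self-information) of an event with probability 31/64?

Information content I(x) = -log₂(p(x))
I = -log₂(31/64) = -log₂(0.4844)
I = 1.0458 bits


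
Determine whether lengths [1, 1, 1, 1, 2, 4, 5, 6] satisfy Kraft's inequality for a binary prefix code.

Kraft inequality: Σ 2^(-l_i) ≤ 1 for prefix-free code
Calculating: 2^(-1) + 2^(-1) + 2^(-1) + 2^(-1) + 2^(-2) + 2^(-4) + 2^(-5) + 2^(-6)
= 0.5 + 0.5 + 0.5 + 0.5 + 0.25 + 0.0625 + 0.03125 + 0.015625
= 2.3594
Since 2.3594 > 1, prefix-free code does not exist


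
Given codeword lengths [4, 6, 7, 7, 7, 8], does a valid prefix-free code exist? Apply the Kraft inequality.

Kraft inequality: Σ 2^(-l_i) ≤ 1 for prefix-free code
Calculating: 2^(-4) + 2^(-6) + 2^(-7) + 2^(-7) + 2^(-7) + 2^(-8)
= 0.0625 + 0.015625 + 0.0078125 + 0.0078125 + 0.0078125 + 0.00390625
= 0.1055
Since 0.1055 ≤ 1, prefix-free code exists


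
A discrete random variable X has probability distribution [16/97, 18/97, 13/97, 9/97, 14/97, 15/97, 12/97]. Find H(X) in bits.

H(X) = -Σ p(x) log₂ p(x)
  -16/97 × log₂(16/97) = 0.4289
  -18/97 × log₂(18/97) = 0.4509
  -13/97 × log₂(13/97) = 0.3886
  -9/97 × log₂(9/97) = 0.3182
  -14/97 × log₂(14/97) = 0.4030
  -15/97 × log₂(15/97) = 0.4164
  -12/97 × log₂(12/97) = 0.3730
H(X) = 2.7791 bits


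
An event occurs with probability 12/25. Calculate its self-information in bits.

Information content I(x) = -log₂(p(x))
I = -log₂(12/25) = -log₂(0.4800)
I = 1.0589 bits


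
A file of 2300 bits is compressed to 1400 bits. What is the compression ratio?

Compression ratio = Original / Compressed
= 2300 / 1400 = 1.64:1


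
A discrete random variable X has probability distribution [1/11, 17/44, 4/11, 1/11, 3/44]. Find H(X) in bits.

H(X) = -Σ p(x) log₂ p(x)
  -1/11 × log₂(1/11) = 0.3145
  -17/44 × log₂(17/44) = 0.5301
  -4/11 × log₂(4/11) = 0.5307
  -1/11 × log₂(1/11) = 0.3145
  -3/44 × log₂(3/44) = 0.2642
H(X) = 1.9539 bits


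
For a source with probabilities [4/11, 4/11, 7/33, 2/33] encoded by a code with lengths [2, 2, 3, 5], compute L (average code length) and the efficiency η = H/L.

Average length L = Σ p_i × l_i = 2.3939 bits
Entropy H = 1.7810 bits
Efficiency η = H/L × 100% = 74.40%


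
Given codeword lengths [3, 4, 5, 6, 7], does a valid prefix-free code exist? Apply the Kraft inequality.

Kraft inequality: Σ 2^(-l_i) ≤ 1 for prefix-free code
Calculating: 2^(-3) + 2^(-4) + 2^(-5) + 2^(-6) + 2^(-7)
= 0.125 + 0.0625 + 0.03125 + 0.015625 + 0.0078125
= 0.2422
Since 0.2422 ≤ 1, prefix-free code exists


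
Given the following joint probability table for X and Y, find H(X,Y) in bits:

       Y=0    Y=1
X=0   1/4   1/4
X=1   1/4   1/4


H(X,Y) = -Σ p(x,y) log₂ p(x,y)
  p(0,0)=1/4: -0.2500 × log₂(0.2500) = 0.5000
  p(0,1)=1/4: -0.2500 × log₂(0.2500) = 0.5000
  p(1,0)=1/4: -0.2500 × log₂(0.2500) = 0.5000
  p(1,1)=1/4: -0.2500 × log₂(0.2500) = 0.5000
H(X,Y) = 2.0000 bits


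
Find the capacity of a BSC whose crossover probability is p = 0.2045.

For BSC with error probability p:
C = 1 - H(p) where H(p) is binary entropy
H(0.2045) = -0.2045 × log₂(0.2045) - 0.7955 × log₂(0.7955)
H(p) = 0.7308
C = 1 - 0.7308 = 0.2692 bits/use


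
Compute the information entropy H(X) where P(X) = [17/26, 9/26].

H(X) = -Σ p(x) log₂ p(x)
  -17/26 × log₂(17/26) = 0.4008
  -9/26 × log₂(9/26) = 0.5298
H(X) = 0.9306 bits


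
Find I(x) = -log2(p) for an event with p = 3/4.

Information content I(x) = -log₂(p(x))
I = -log₂(3/4) = -log₂(0.7500)
I = 0.4150 bits


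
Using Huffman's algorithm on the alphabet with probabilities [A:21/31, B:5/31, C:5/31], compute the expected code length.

Huffman tree construction:
Combine smallest probabilities repeatedly
Resulting codes:
  A: 1 (length 1)
  B: 00 (length 2)
  C: 01 (length 2)
Average length = Σ p(s) × length(s) = 1.3226 bits


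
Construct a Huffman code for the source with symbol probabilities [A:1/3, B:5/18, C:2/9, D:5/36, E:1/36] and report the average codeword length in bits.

Huffman tree construction:
Combine smallest probabilities repeatedly
Resulting codes:
  A: 11 (length 2)
  B: 10 (length 2)
  C: 01 (length 2)
  D: 001 (length 3)
  E: 000 (length 3)
Average length = Σ p(s) × length(s) = 2.1667 bits


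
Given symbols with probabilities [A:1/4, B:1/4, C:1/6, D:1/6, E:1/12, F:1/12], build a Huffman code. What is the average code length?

Huffman tree construction:
Combine smallest probabilities repeatedly
Resulting codes:
  A: 01 (length 2)
  B: 10 (length 2)
  C: 110 (length 3)
  D: 111 (length 3)
  E: 000 (length 3)
  F: 001 (length 3)
Average length = Σ p(s) × length(s) = 2.5000 bits


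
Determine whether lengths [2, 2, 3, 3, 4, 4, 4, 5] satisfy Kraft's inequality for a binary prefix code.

Kraft inequality: Σ 2^(-l_i) ≤ 1 for prefix-free code
Calculating: 2^(-2) + 2^(-2) + 2^(-3) + 2^(-3) + 2^(-4) + 2^(-4) + 2^(-4) + 2^(-5)
= 0.25 + 0.25 + 0.125 + 0.125 + 0.0625 + 0.0625 + 0.0625 + 0.03125
= 0.9688
Since 0.9688 ≤ 1, prefix-free code exists


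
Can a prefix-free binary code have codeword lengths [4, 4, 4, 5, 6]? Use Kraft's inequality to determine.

Kraft inequality: Σ 2^(-l_i) ≤ 1 for prefix-free code
Calculating: 2^(-4) + 2^(-4) + 2^(-4) + 2^(-5) + 2^(-6)
= 0.0625 + 0.0625 + 0.0625 + 0.03125 + 0.015625
= 0.2344
Since 0.2344 ≤ 1, prefix-free code exists


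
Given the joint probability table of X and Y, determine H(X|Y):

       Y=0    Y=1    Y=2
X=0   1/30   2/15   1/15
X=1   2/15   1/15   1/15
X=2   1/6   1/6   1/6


H(X|Y) = Σ_y p(y) H(X|Y=y)
  p(Y=0) = 1/3, H(X|Y=0) = 1.3610
  p(Y=1) = 11/30, H(X|Y=1) = 1.4949
  p(Y=2) = 3/10, H(X|Y=2) = 1.4355
H(X|Y) = 0.3333×1.3610 + 0.3667×1.4949 + 0.3000×1.4355 = 1.4324 bits


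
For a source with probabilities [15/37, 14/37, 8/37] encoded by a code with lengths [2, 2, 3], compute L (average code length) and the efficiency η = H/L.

Average length L = Σ p_i × l_i = 2.2162 bits
Entropy H = 1.5363 bits
Efficiency η = H/L × 100% = 69.32%


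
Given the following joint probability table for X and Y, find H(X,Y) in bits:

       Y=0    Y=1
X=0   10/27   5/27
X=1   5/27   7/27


H(X,Y) = -Σ p(x,y) log₂ p(x,y)
  p(0,0)=10/27: -0.3704 × log₂(0.3704) = 0.5307
  p(0,1)=5/27: -0.1852 × log₂(0.1852) = 0.4505
  p(1,0)=5/27: -0.1852 × log₂(0.1852) = 0.4505
  p(1,1)=7/27: -0.2593 × log₂(0.2593) = 0.5049
H(X,Y) = 1.9367 bits


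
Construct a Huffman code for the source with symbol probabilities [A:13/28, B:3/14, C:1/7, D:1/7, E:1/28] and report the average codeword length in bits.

Huffman tree construction:
Combine smallest probabilities repeatedly
Resulting codes:
  A: 0 (length 1)
  B: 10 (length 2)
  C: 1111 (length 4)
  D: 110 (length 3)
  E: 1110 (length 4)
Average length = Σ p(s) × length(s) = 2.0357 bits


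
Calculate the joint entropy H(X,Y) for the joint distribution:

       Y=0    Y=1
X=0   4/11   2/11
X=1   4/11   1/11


H(X,Y) = -Σ p(x,y) log₂ p(x,y)
  p(0,0)=4/11: -0.3636 × log₂(0.3636) = 0.5307
  p(0,1)=2/11: -0.1818 × log₂(0.1818) = 0.4472
  p(1,0)=4/11: -0.3636 × log₂(0.3636) = 0.5307
  p(1,1)=1/11: -0.0909 × log₂(0.0909) = 0.3145
H(X,Y) = 1.8231 bits
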